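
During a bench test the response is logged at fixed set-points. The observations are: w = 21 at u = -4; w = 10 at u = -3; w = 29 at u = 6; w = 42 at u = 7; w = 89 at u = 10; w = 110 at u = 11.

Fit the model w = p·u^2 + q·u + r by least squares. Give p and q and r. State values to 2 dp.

p = 1.01, q = -1.09, r = -0.86

Setting ∂/∂p … = 0 gives: 28675·p + 2799·q + 331·r = 25738;  2799·p + 331·q + 27·r = 2454;  331·p + 27·q + 6·r = 301.
Inverting the 3×3 Gram matrix, [p, q, r]ᵀ = [177575/175169, -190626/175169, -150759/175169]ᵀ.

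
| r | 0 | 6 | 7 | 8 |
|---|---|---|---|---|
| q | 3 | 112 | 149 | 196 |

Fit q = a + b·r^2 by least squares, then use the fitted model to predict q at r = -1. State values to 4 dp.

Normal-equation sums: Σ1 = 4, Σr^2 = 149, Σr^2·r^2 = 7793.
For Aᵀq: Σq = 460, Σr^2·q = 23877.
AᵀA·[a, b]ᵀ = Aᵀq becomes [[4, 149]; [149, 7793]]·[a, b]ᵀ = [460, 23877]ᵀ.
Determinant 4·7793 − 149² = 8971.
a = (460·7793 − 149·23877)/8971 = 27107/8971; b = (4·23877 − 149·460)/8971 = 26968/8971.
At r = -1: q̂ = (27107/8971)·(1) + (26968/8971)·(1) = 54075/8971.

q̂ = 6.0278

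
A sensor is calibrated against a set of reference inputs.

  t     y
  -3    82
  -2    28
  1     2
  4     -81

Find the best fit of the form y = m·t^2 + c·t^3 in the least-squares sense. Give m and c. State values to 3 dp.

m = 3.033, c = -2.023

Sums needed: Σt^2·t^2 = 354, Σt^2·t^3 = 750, Σt^3·t^3 = 4890.
Right-hand side: Σt^2·y = -444, Σt^3·y = -7620.
Normal equations: [[354, 750]; [750, 4890]]·[m, c]ᵀ = [-444, -7620]ᵀ.
det = 354·4890 − 750² = 1168560.
m = ((-444)·4890 − 750·(-7620))/1168560 = 4922/1623; c = (354·(-7620) − 750·(-444))/1168560 = -3284/1623.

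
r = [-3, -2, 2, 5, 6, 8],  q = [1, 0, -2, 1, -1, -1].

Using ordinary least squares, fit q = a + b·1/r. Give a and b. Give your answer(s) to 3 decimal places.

a = -0.281, b = -1.988

Entries of XᵀX: Σ1 = 6, Σ1/r = 19/120, Σ1/r·1/r = 10001/14400.
Right-hand side: Σq = -2, Σ1/r·q = -57/40.
Normal equations: [[6, 19/120]; [19/120, 10001/14400]]·[a, b]ᵀ = [-2, -57/40]ᵀ.
Eliminating b: (10001/14400)·(row 1) − (19/120)·(row 2) gives (11929/2880)·a = (10001/14400)·(-2) − (19/120)·(-57/40) = -16753/14400, so a = -16753/59645.
Then b = ((-57/40) − (19/120)·(-16753/59645))/(10001/14400) = -23712/11929.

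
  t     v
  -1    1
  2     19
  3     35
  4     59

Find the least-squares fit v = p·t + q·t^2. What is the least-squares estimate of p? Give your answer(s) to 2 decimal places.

Normal-equation sums: Σt·t = 30, Σt·t^2 = 98, Σt^2·t^2 = 354.
For Aᵀv: Σt·v = 378, Σt^2·v = 1336.
So AᵀA·[p, q]ᵀ = Aᵀv: [[30, 98]; [98, 354]]·[p, q]ᵀ = [378, 1336]ᵀ.
Eliminating q: 354·(row 1) − 98·(row 2) gives 1016·p = 354·378 − 98·1336 = 2884, so p = 721/254.
Then q = (1336 − 98·(721/254))/354 = 759/254.

p = 2.84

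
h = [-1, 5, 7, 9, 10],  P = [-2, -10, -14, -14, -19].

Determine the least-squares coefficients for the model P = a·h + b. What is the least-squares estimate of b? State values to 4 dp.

Setting ∂/∂a … = 0 gives: 256·a + 30·b = -462;  30·a + 5·b = -59.
det = 256·5 − 30² = 380.
a = ((-462)·5 − 30·(-59))/380 = -27/19; b = (256·(-59) − 30·(-462))/380 = -311/95.

b = -3.2737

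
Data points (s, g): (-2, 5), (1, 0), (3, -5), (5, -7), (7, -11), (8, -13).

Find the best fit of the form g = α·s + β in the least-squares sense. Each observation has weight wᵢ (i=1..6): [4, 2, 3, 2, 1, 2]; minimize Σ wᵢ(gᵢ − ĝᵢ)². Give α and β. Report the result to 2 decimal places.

From the data, Σwᵢ·s·s = 272, Σwᵢ·s = 36, Σwᵢ·1 = 14.
And Σwᵢ·s·g = -440, Σwᵢ·g = -46.
Normal equations: [[272, 36]; [36, 14]]·[α, β]ᵀ = [-440, -46]ᵀ.
Eliminating β: 14·(row 1) − 36·(row 2) gives 2512·α = 14·(-440) − 36·(-46) = -4504, so α = -563/314.
Then β = ((-46) − 36·(-563/314))/14 = 208/157.

α = -1.79, β = 1.32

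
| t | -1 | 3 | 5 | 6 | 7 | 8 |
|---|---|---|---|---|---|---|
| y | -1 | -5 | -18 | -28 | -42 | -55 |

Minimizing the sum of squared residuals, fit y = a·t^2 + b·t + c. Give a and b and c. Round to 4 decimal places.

Entries of XᵀX: Σt^2·t^2 = 8500, Σt^2·t = 1222, Σt^2 = 184, Σt·t = 184, Σt = 28, Σ1 = 6.
Moment sums: Σt^2·y = -7082, Σt·y = -1006, Σy = -149.
Normal equations: [[8500, 1222, 184]; [1222, 184, 28]; [184, 28, 6]]·[a, b, c]ᵀ = [-7082, -1006, -149]ᵀ.
Solving the 3×3 system (Gaussian elimination) gives a = -3170/3057, b = 18943/15285, c = 12059/10190.

a = -1.0370, b = 1.2393, c = 1.1834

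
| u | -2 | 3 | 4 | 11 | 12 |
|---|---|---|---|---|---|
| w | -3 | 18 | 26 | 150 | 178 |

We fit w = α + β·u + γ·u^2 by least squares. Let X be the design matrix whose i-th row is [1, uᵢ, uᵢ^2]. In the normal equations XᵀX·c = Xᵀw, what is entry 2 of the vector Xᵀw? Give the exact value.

3950

Entry 2 ↔ basis u, so (Xᵀw)_{2} = Σᵢ (u)·wᵢ = (-2)·(-3) + (3)·(18) + (4)·(26) + (11)·(150) + (12)·(178) = 3950.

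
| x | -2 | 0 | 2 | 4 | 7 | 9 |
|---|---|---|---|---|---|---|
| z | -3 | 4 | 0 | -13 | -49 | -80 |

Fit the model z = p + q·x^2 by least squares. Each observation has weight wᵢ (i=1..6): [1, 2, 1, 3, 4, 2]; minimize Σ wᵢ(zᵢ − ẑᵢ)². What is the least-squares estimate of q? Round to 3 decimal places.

The normal equations are: 13·p + 414·q = -390;  414·p + 23526·q = -23200.
(Σwᵢ·1 = 13, Σwᵢ·x^2 = 414, Σwᵢ·x^2·x^2 = 23526, Σwᵢ·z = -390, Σwᵢ·x^2·z = -23200.)
Determinant 13·23526 − 414² = 134442.
p = ((-390)·23526 − 414·(-23200))/134442 = 310/97; q = (13·(-23200) − 414·(-390))/134442 = -910/873.

q = -1.042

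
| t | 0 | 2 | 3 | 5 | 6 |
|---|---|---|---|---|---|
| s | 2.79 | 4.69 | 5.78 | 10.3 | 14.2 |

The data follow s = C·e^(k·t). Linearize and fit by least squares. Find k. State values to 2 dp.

k = 0.27

Taking logs, ln s = k·t + ln C, so regress ln s on t.
Σt = 16.0000, Σ(t)² = 74.0000, Σln s = 9.3113, Σt·ln s = 35.9342.
Equations: 74.0000·k + 16.0000·ln C = 35.9342;  16.0000·k + 5·ln C = 9.3113.
Δ = 74.0000·5 − (16.0000)² = 114.0000; k = (35.9342·5 − 16.0000·9.3113)/114.0000 = 0.26922, ln C = (74.0000·9.3113 − 16.0000·35.9342)/114.0000 = 1.00075.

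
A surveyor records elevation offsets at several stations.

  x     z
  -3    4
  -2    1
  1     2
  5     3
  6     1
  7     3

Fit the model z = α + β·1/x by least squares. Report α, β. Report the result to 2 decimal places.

Setting ∂/∂α … = 0 gives: 6·α + (71/105)·β = 14;  (71/105)·α + (31957/22050)·β = 143/105.
Δ = 6·(31957/22050) − (71/105)² = 18166/2205.
α = (14·(31957/22050) − (71/105)·(143/105))/(18166/2205) = 106773/45415; β = (6·(143/105) − (71/105)·14)/(18166/2205) = -1428/9083.

α = 2.35, β = -0.16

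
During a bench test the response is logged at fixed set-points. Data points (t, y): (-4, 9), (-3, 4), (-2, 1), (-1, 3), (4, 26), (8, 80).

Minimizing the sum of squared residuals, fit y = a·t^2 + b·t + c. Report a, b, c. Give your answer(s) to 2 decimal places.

a = 0.93, b = 2.22, c = 2.77

From the data, Σt^2·t^2 = 4706, Σt^2·t = 476, Σt^2 = 110, Σt·t = 110, Σt = 2, Σ1 = 6.
Moment sums: Σt^2·y = 5723, Σt·y = 691, Σy = 123.
Normal equations: [[4706, 476, 110]; [476, 110, 2]; [110, 2, 6]]·[a, b, c]ᵀ = [5723, 691, 123]ᵀ.
Inverting the 3×3 Gram matrix, [a, b, c]ᵀ = [70201/75765, 168344/75765, 140033/50510]ᵀ.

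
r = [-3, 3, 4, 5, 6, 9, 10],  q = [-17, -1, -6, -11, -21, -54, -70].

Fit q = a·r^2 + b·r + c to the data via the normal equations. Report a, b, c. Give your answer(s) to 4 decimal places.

Entries of AᵀA: Σr^2·r^2 = 18900, Σr^2·r = 2134, Σr^2 = 276, Σr·r = 276, Σr = 34, Σ1 = 7.
Moment sums: Σr^2·q = -12663, Σr·q = -1343, Σq = -180.
Normal equations: [[18900, 2134, 276]; [2134, 276, 34]; [276, 34, 7]]·[a, b, c]ᵀ = [-12663, -1343, -180]ᵀ.
Solving the 3×3 system (Gaussian elimination) gives a = -857933/907522, b = 2303325/907522, c = -348393/453761.

a = -0.9454, b = 2.5380, c = -0.7678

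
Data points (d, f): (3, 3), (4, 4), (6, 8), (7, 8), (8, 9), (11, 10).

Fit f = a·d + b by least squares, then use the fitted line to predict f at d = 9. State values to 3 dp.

Normal-equation sums: Σd·d = 295, Σd = 39, Σ1 = 6.
For Mᵀf: Σd·f = 311, Σf = 42.
Normal equations: [[295, 39]; [39, 6]]·[a, b]ᵀ = [311, 42]ᵀ.
Eliminating b: 6·(row 1) − 39·(row 2) gives 249·a = 6·311 − 39·42 = 228, so a = 76/83.
Then b = (42 − 39·(76/83))/6 = 87/83.
At d = 9: f̂ = (76/83)·(9) + (87/83)·(1) = 771/83.

f̂ = 9.289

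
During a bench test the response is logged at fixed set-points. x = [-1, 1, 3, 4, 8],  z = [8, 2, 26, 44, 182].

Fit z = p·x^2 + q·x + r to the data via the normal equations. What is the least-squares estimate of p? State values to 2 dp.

p = 3.02

Forming MᵀM = [[4435, 603, 91]; [603, 91, 15]; [91, 15, 5]] and Mᵀz = [12596, 1704, 262]ᵀ gives MᵀM·[p, q, r]ᵀ = Mᵀz.
Row-reducing yields p = 17853/5914, q = -10053/5914, r = 7564/2957.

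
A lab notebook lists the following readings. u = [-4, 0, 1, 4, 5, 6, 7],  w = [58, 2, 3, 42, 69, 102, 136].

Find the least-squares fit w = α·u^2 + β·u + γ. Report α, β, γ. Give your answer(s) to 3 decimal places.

XᵀX·[α, β, γ]ᵀ = Xᵀw reads: 4835·α + 685·β + 143·γ = 13664;  685·α + 143·β + 19·γ = 1848;  143·α + 19·β + 7·γ = 412.
(Σu^2·u^2 = 4835, Σu^2·u = 685, Σu^2 = 143, Σu·u = 143, Σu = 19, Σ1 = 7, Σu^2·w = 13664, Σu·w = 1848, Σw = 412.)
Inverting the 3×3 Gram matrix, [α, β, γ]ᵀ = [65786/21711, -40318/21711, 14456/7237]ᵀ.

α = 3.030, β = -1.857, γ = 1.998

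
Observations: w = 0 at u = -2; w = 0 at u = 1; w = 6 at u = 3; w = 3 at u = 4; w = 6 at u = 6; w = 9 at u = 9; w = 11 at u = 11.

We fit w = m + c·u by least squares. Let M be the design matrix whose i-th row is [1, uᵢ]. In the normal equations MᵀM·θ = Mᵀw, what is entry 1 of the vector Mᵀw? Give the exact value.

35

Entry 1 ↔ basis 1, so (Mᵀw)_{1} = Σᵢ wᵢ = (1)·(0) + (1)·(0) + (1)·(6) + (1)·(3) + (1)·(6) + (1)·(9) + (1)·(11) = 35.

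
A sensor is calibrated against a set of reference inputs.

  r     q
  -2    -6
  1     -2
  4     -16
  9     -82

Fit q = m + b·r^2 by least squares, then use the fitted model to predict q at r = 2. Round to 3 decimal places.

The normal system MᵀM·[m, b]ᵀ = Mᵀq is [[4, 102]; [102, 6834]]·[m, b]ᵀ = [-106, -6924]ᵀ.
Δ = 4·6834 − 102² = 16932.
m = ((-106)·6834 − 102·(-6924))/16932 = -89/83; b = (4·(-6924) − 102·(-106))/16932 = -1407/1411.
At r = 2: q̂ = (-89/83)·(1) + (-1407/1411)·(4) = -7141/1411.

q̂ = -5.061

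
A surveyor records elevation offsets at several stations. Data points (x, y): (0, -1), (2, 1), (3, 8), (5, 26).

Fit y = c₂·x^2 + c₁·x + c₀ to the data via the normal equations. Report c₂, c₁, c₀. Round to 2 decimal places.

Compute the Gram sums: Σx^2·x^2 = 722, Σx^2·x = 160, Σx^2 = 38, Σx·x = 38, Σx = 10, Σ1 = 4.
For Aᵀy: Σx^2·y = 726, Σx·y = 156, Σy = 34.
AᵀA·[c₂, c₁, c₀]ᵀ = Aᵀy becomes [[722, 160, 38]; [160, 38, 10]; [38, 10, 4]]·[c₂, c₁, c₀]ᵀ = [726, 156, 34]ᵀ.
Solving the 3×3 system (Gaussian elimination) gives c₂ = 4/3, c₁ = -47/39, c₀ = -15/13.

c₂ = 1.33, c₁ = -1.21, c₀ = -1.15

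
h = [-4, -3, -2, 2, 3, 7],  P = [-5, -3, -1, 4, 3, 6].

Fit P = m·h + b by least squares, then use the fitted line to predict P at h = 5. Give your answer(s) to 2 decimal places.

The normal system AᵀA·[m, b]ᵀ = AᵀP is [[91, 3]; [3, 6]]·[m, b]ᵀ = [90, 4]ᵀ.
Δ = 91·6 − 3² = 537.
m = (90·6 − 3·4)/537 = 176/179; b = (91·4 − 3·90)/537 = 94/537.
At h = 5: P̂ = (176/179)·(5) + (94/537)·(1) = 2734/537.

P̂ = 5.09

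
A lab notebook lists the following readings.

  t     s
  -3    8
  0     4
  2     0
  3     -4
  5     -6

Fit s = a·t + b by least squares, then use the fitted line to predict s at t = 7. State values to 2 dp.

ŝ = -9.96

From the data, Σt·t = 47, Σt = 7, Σ1 = 5.
Moment sums: Σt·s = -66, Σs = 2.
Normal equations: [[47, 7]; [7, 5]]·[a, b]ᵀ = [-66, 2]ᵀ.
Determinant 47·5 − 7² = 186.
a = ((-66)·5 − 7·2)/186 = -172/93; b = (47·2 − 7·(-66))/186 = 278/93.
At t = 7: ŝ = (-172/93)·(7) + (278/93)·(1) = -926/93.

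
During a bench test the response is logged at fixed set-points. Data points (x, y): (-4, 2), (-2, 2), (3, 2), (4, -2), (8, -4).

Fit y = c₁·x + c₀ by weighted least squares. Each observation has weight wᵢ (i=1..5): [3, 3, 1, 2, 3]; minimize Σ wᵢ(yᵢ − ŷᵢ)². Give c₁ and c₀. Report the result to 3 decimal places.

c₁ = -0.518, c₀ = 0.566

Setting ∂/∂c₁ … = 0 gives: 293·c₁ + 17·c₀ = -142;  17·c₁ + 12·c₀ = -2.
(Σwᵢ·x·x = 293, Σwᵢ·x = 17, Σwᵢ·1 = 12, Σwᵢ·x·y = -142, Σwᵢ·y = -2.)
Eliminating c₀: 12·(row 1) − 17·(row 2) gives 3227·c₁ = 12·(-142) − 17·(-2) = -1670, so c₁ = -1670/3227.
Then c₀ = ((-2) − 17·(-1670/3227))/12 = 1828/3227.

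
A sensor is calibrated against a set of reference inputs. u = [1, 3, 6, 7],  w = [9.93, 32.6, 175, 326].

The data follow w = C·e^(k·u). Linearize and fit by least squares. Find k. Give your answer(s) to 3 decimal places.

k = 0.577

Linearized form: ln w = k·u + ln C. From the 4 transformed points,
Σu = 17.0000, Σ(u)² = 95.0000, Σln w = 16.7316, Σu·ln w = 84.2455.
Normal system: [[95.0000, 17.0000]; [17.0000, 4]]·[k, ln C]ᵀ = [84.2455, 16.7316]ᵀ.
Solving (det = 91.0000): k = 0.57742, ln C = 1.72884.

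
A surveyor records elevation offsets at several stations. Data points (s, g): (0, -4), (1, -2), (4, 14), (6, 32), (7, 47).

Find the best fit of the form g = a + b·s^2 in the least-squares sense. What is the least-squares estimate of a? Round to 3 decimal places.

From the data, Σ1 = 5, Σs^2 = 102, Σs^2·s^2 = 3954.
For Mᵀg: Σg = 87, Σs^2·g = 3677.
Eliminating b: 3954·(row 1) − 102·(row 2) gives 9366·a = 3954·87 − 102·3677 = -31056, so a = -5176/1561.
Then b = (3677 − 102·(-5176/1561))/3954 = 9511/9366.

a = -3.316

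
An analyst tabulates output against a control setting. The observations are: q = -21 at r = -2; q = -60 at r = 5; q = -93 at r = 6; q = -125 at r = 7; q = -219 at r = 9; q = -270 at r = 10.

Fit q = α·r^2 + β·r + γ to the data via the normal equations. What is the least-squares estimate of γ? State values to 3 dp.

Entries of MᵀM: Σr^2·r^2 = 20899, Σr^2·r = 2405, Σr^2 = 295, Σr·r = 295, Σr = 35, Σ1 = 6.
Moment sums: Σr^2·q = -55796, Σr·q = -6362, Σq = -788.
Normal equations: [[20899, 2405, 295]; [2405, 295, 35]; [295, 35, 6]]·[α, β, γ]ᵀ = [-55796, -6362, -788]ᵀ.
Solving the 3×3 system (Gaussian elimination) gives α = -204701/67668, β = 1133561/338340, γ = -24181/11278.

γ = -2.144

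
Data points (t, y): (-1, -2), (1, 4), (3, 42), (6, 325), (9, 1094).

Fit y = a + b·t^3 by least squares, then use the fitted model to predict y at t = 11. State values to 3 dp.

With design matrix M, MᵀM = [[5, 972]; [972, 578828]] and Mᵀy = [1463, 868866]ᵀ.
Determinant 5·578828 − 972² = 1949356.
a = (1463·578828 − 972·868866)/1949356 = 571903/487339; b = (5·868866 − 972·1463)/1949356 = 1461147/974678.
At t = 11: ŷ = (571903/487339)·(1) + (1461147/974678)·(1331) = 1945930463/974678.

ŷ = 1996.485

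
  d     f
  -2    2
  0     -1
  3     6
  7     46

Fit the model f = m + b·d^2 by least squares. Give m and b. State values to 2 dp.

m = -1.82, b = 0.97

Entries of AᵀA: Σ1 = 4, Σd^2 = 62, Σd^2·d^2 = 2498.
Right-hand side: Σf = 53, Σd^2·f = 2316.
Normal equations: [[4, 62]; [62, 2498]]·[m, b]ᵀ = [53, 2316]ᵀ.
Determinant 4·2498 − 62² = 6148.
m = (53·2498 − 62·2316)/6148 = -5599/3074; b = (4·2316 − 62·53)/6148 = 2989/3074.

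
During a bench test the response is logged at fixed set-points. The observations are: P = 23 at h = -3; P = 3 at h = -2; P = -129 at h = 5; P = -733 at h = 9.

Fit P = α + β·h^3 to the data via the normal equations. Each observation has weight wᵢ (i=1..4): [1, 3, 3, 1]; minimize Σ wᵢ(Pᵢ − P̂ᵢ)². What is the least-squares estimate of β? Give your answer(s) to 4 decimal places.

β = -0.9990

The normal equations are: 8·α + 1053·β = -1088;  1053·α + 579237·β = -583425.
Δ = 8·579237 − 1053² = 3525087.
α = ((-1088)·579237 − 1053·(-583425))/3525087 = -5287777/1175029; β = (8·(-583425) − 1053·(-1088))/3525087 = -1173912/1175029.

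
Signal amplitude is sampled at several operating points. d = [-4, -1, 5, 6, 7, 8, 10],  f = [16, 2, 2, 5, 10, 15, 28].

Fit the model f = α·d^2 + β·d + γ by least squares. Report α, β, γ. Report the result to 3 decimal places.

Compute the Gram sums: Σd^2·d^2 = 18675, Σd^2·d = 2131, Σd^2 = 291, Σd·d = 291, Σd = 31, Σ1 = 7.
For Xᵀf: Σd^2·f = 4738, Σd·f = 444, Σf = 78.
Solving the 3×3 system (Gaussian elimination) gives α = 64244/131969, β = -534803/263938, γ = -31993/263938.

α = 0.487, β = -2.026, γ = -0.121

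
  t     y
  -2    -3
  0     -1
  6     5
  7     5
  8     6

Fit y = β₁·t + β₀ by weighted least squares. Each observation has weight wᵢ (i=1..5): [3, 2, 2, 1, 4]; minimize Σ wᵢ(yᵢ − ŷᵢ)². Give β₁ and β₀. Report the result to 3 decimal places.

From the data, Σwᵢ·t·t = 389, Σwᵢ·t = 45, Σwᵢ·1 = 12.
Moment sums: Σwᵢ·t·y = 305, Σwᵢ·y = 28.
MᵀWM·[β₁, β₀]ᵀ = MᵀWy becomes [[389, 45]; [45, 12]]·[β₁, β₀]ᵀ = [305, 28]ᵀ.
det = 389·12 − 45² = 2643.
β₁ = (305·12 − 45·28)/2643 = 800/881; β₀ = (389·28 − 45·305)/2643 = -2833/2643.

β₁ = 0.908, β₀ = -1.072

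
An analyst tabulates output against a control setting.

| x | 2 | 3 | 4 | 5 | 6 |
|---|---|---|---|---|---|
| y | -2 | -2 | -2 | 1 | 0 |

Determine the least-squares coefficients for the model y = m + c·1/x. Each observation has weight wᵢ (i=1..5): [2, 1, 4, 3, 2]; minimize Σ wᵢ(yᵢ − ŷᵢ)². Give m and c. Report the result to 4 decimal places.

m = 1.0634, c = -7.2739

From the data, Σwᵢ·1 = 12, Σwᵢ·1/x = 49/15, Σwᵢ·1/x·1/x = 311/300.
And Σwᵢ·y = -11, Σwᵢ·1/x·y = -61/15.
So MᵀWM·[m, c]ᵀ = MᵀWy: [[12, 49/15]; [49/15, 311/300]]·[m, c]ᵀ = [-11, -61/15]ᵀ.
det = 12·(311/300) − (49/15)² = 398/225.
m = ((-11)·(311/300) − (49/15)·(-61/15))/(398/225) = 1693/1592; c = (12·(-61/15) − (49/15)·(-11))/(398/225) = -2895/398.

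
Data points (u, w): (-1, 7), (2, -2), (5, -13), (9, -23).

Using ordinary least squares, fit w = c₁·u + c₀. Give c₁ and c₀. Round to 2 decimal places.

c₁ = -3.05, c₀ = 3.67

Forming XᵀX = [[111, 15]; [15, 4]] and Xᵀw = [-283, -31]ᵀ gives XᵀX·[c₁, c₀]ᵀ = Xᵀw.
Δ = 111·4 − 15² = 219.
c₁ = ((-283)·4 − 15·(-31))/219 = -667/219; c₀ = (111·(-31) − 15·(-283))/219 = 268/73.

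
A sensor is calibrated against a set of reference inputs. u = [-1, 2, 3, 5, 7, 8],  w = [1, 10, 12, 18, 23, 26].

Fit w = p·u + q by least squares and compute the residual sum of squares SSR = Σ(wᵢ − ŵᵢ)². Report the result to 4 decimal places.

Setting ∂/∂p … = 0 gives: 152·p + 24·q = 514;  24·p + 6·q = 90.
(Σu·u = 152, Σu = 24, Σ1 = 6, Σu·w = 514, Σw = 90.)
Δ = 152·6 − 24² = 336.
p = (514·6 − 24·90)/336 = 11/4; q = (152·90 − 24·514)/336 = 4.
Residuals: -1/4, 1/2, -1/4, 1/4, -1/4, 0; SSR = 1/2.

SSR = 0.5000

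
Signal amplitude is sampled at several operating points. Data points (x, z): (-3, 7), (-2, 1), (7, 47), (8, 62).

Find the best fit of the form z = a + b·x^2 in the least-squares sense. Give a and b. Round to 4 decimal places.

Setting ∂/∂a … = 0 gives: 4·a + 126·b = 117;  126·a + 6594·b = 6338.
Δ = 4·6594 − 126² = 10500.
a = (117·6594 − 126·6338)/10500 = -129/50; b = (4·6338 − 126·117)/10500 = 1061/1050.

a = -2.5800, b = 1.0105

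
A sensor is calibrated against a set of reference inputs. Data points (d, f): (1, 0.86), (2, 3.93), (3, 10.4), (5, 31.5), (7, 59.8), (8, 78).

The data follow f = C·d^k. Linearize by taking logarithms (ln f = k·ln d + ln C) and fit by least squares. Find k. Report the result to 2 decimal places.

k = 2.18

With ln fᵢ as the transformed response and ln dᵢ as the regressor:
Over the data: Σln d = 7.4265, Σ(ln d)² = 12.3883, Σln f = 15.4573, Σln d·ln f = 26.0942.
Normal system: [[12.3883, 7.4265]; [7.4265, 6]]·[k, ln C]ᵀ = [26.0942, 15.4573]ᵀ.
Solving (det = 19.1764): k = 2.17823, ln C = -0.11990.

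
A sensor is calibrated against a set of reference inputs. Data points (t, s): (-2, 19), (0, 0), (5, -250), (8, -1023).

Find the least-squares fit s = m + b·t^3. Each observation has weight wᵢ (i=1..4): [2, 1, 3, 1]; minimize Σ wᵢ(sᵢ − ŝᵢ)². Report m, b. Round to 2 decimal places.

m = 1.25, b = -2.00

Setting ∂/∂m … = 0 gives: 7·m + 871·b = -1735;  871·m + 309147·b = -617830.
(Σwᵢ·1 = 7, Σwᵢ·t^3 = 871, Σwᵢ·t^3·t^3 = 309147, Σwᵢ·s = -1735, Σwᵢ·t^3·s = -617830.)
Determinant 7·309147 − 871² = 1405388.
m = ((-1735)·309147 − 871·(-617830))/1405388 = 1759885/1405388; b = (7·(-617830) − 871·(-1735))/1405388 = -2813625/1405388.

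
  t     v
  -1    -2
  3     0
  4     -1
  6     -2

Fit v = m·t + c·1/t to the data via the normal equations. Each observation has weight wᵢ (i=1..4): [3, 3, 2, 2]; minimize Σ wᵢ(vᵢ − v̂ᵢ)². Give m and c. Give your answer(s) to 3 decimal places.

m = -0.377, c = 2.447

Forming AᵀWA = [[134, 10]; [10, 253/72]] and AᵀWv = [-26, 29/6]ᵀ gives AᵀWA·[m, c]ᵀ = AᵀWv.
Eliminating c: (253/72)·(row 1) − 10·(row 2) gives (13351/36)·m = (253/72)·(-26) − 10·(29/6) = -5029/36, so m = -5029/13351.
Then c = ((29/6) − 10·(-5029/13351))/(253/72) = 32676/13351.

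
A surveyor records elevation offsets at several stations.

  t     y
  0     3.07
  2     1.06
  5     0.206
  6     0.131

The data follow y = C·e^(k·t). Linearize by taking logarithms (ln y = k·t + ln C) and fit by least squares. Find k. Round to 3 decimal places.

k = -0.531

Let Y = ln y. Fitting Y = k·t + ln C by least squares:
AᵀA = [[65.0000, 13.0000]; [13.0000, 4]], rhs = [-19.9782, -2.4325]ᵀ  (here Σt = 13.0000, Σ(t)² = 65.0000, Σln y = -2.4325, Σt·ln y = -19.9782).
Solving (det = 91.0000): k = -0.53066, ln C = 1.11654.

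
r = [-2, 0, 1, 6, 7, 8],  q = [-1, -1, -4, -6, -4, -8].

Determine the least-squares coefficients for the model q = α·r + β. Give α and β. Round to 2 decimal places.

α = -0.57, β = -2.09

Normal-equation sums: Σr·r = 154, Σr = 20, Σ1 = 6.
For Aᵀq: Σr·q = -130, Σq = -24.
Normal equations: [[154, 20]; [20, 6]]·[α, β]ᵀ = [-130, -24]ᵀ.
det = 154·6 − 20² = 524.
α = ((-130)·6 − 20·(-24))/524 = -75/131; β = (154·(-24) − 20·(-130))/524 = -274/131.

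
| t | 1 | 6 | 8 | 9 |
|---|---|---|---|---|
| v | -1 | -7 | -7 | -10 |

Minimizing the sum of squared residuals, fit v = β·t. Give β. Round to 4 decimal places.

β = -1.0385

Compute the Gram sums: Σt·t = 182.
Right-hand side: Σt·v = -189.
So XᵀX·[β]ᵀ = Xᵀv: [[182]]·[β]ᵀ = [-189]ᵀ.
Hence β = -189 / 182 ≈ -1.03846.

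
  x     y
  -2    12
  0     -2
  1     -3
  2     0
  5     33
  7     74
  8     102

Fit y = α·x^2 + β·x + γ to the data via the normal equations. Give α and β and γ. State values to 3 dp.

α = 1.996, β = -3.023, γ = -1.993

Normal-equation sums: Σx^2·x^2 = 7155, Σx^2·x = 981, Σx^2 = 147, Σx·x = 147, Σx = 21, Σ1 = 7.
Right-hand side: Σx^2·y = 11024, Σx·y = 1472, Σy = 216.
Normal equations: [[7155, 981, 147]; [981, 147, 21]; [147, 21, 7]]·[α, β, γ]ᵀ = [11024, 1472, 216]ᵀ.
Solving the 3×3 system (Gaussian elimination) gives α = 521/261, β = -263/87, γ = -1214/609.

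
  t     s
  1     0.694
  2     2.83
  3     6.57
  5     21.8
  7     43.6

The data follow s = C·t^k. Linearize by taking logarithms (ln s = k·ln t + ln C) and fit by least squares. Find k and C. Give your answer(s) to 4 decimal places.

Linearized form: ln s = k·ln t + ln C. From the 5 transformed points,
XᵀX = [[8.0643, 5.3471]; [5.3471, 5]], rhs = [15.0953, 9.4145]ᵀ  (here Σln t = 5.3471, Σ(ln t)² = 8.0643, Σln s = 9.4145, Σln t·ln s = 15.0953).
Slope k = (n·Σln t·ln s − Σln t·Σln s)/(n·Σ(ln t)² − (Σln t)²) = (5·15.0953 − 5.3471·9.4145)/11.7297 = 2.14295; ln C = (Σln s − k·Σln t)/n = -0.40882, so C = exp(-0.40882) = 0.66443.

k = 2.1429, C = 0.6644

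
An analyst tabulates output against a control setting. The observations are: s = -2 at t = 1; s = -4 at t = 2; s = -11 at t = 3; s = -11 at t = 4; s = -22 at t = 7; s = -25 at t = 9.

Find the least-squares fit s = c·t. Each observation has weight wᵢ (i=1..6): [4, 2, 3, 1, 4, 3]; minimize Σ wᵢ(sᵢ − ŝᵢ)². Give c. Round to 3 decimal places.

From the data, Σwᵢ·t·t = 494.
And Σwᵢ·t·s = -1458.
Normal equations: [[494]]·[c]ᵀ = [-1458]ᵀ.
Hence c = -1458 / 494 ≈ -2.95142.

c = -2.951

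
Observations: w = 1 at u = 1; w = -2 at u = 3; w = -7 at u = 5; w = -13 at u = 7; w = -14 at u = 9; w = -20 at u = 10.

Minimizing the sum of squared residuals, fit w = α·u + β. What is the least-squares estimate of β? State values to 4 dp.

β = 3.8904

Sums needed: Σu·u = 265, Σu = 35, Σ1 = 6.
And Σu·w = -457, Σw = -55.
Normal equations: [[265, 35]; [35, 6]]·[α, β]ᵀ = [-457, -55]ᵀ.
Determinant 265·6 − 35² = 365.
α = ((-457)·6 − 35·(-55))/365 = -817/365; β = (265·(-55) − 35·(-457))/365 = 284/73.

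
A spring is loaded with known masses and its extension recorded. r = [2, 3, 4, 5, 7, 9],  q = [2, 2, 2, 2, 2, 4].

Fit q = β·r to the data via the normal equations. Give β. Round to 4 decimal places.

β = 0.4239

With design matrix A, AᵀA = [[184]] and Aᵀq = [78]ᵀ.
Hence β = 78 / 184 ≈ 0.423913.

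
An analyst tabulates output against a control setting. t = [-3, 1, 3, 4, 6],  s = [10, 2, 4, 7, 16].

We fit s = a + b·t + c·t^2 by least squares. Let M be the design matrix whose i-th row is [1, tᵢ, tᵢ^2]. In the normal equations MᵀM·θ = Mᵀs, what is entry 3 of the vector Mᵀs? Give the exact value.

Entry 3 ↔ basis t^2, so (Mᵀs)_{3} = Σᵢ (t^2)·sᵢ = (9)·(10) + (1)·(2) + (9)·(4) + (16)·(7) + (36)·(16) = 816.

816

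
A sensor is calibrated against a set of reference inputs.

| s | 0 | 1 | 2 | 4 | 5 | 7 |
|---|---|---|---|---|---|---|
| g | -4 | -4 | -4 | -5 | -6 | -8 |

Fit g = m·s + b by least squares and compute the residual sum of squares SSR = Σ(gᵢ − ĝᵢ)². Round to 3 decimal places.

SSR = 1.541

Entries of AᵀA: Σs·s = 95, Σs = 19, Σ1 = 6.
And Σs·g = -118, Σg = -31.
Normal equations: [[95, 19]; [19, 6]]·[m, b]ᵀ = [-118, -31]ᵀ.
Determinant 95·6 − 19² = 209.
m = ((-118)·6 − 19·(-31))/209 = -119/209; b = (95·(-31) − 19·(-118))/209 = -37/11.
Residuals: -7/11, -14/209, 105/209, 134/209, 4/19, -136/209; SSR = 322/209.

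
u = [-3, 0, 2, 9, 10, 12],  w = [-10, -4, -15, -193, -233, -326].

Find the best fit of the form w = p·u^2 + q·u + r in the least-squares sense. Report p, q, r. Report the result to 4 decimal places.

p = -1.9761, q = -3.2965, r = -2.3628

With design matrix A, AᵀA = [[37394, 3438, 338]; [3438, 338, 30]; [338, 30, 6]] and Aᵀw = [-86027, -7979, -781]ᵀ.
Row-reducing yields p = -292655/148096, q = -488203/148096, r = -87479/37024.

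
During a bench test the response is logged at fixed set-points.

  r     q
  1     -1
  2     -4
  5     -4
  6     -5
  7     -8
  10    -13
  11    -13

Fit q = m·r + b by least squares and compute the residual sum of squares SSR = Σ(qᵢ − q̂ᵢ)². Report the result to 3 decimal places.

SSR = 11.810

Normal-equation sums: Σr·r = 336, Σr = 42, Σ1 = 7.
And Σr·q = -388, Σq = -48.
det = 336·7 − 42² = 588.
m = ((-388)·7 − 42·(-48))/588 = -25/21; b = (336·(-48) − 42·(-388))/588 = 2/7.
Residuals: -2/21, -40/21, 5/3, 13/7, 1/21, -29/21, -4/21; SSR = 248/21.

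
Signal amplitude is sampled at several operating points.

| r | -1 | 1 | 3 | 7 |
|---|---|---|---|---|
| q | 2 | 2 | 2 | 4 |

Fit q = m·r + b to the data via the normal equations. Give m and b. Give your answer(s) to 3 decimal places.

m = 0.257, b = 1.857

The normal equations are: 60·m + 10·b = 34;  10·m + 4·b = 10.
det = 60·4 − 10² = 140.
m = (34·4 − 10·10)/140 = 9/35; b = (60·10 − 10·34)/140 = 13/7.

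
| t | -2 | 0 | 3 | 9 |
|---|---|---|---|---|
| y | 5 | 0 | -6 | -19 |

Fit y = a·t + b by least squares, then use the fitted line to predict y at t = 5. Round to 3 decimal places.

Compute the Gram sums: Σt·t = 94, Σt = 10, Σ1 = 4.
And Σt·y = -199, Σy = -20.
So XᵀX·[a, b]ᵀ = Xᵀy: [[94, 10]; [10, 4]]·[a, b]ᵀ = [-199, -20]ᵀ.
Eliminating b: 4·(row 1) − 10·(row 2) gives 276·a = 4·(-199) − 10·(-20) = -596, so a = -149/69.
Then b = ((-20) − 10·(-149/69))/4 = 55/138.
At t = 5: ŷ = (-149/69)·(5) + (55/138)·(1) = -1435/138.

ŷ = -10.399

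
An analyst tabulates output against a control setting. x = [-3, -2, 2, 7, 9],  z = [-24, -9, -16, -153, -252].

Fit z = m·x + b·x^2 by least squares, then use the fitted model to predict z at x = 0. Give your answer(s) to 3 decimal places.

Normal-equation sums: Σx·x = 147, Σx·x^2 = 1045, Σx^2·x^2 = 9075.
For Mᵀz: Σx·z = -3281, Σx^2·z = -28225.
So MᵀM·[m, b]ᵀ = Mᵀz: [[147, 1045]; [1045, 9075]]·[m, b]ᵀ = [-3281, -28225]ᵀ.
Eliminating b: 9075·(row 1) − 1045·(row 2) gives 242000·m = 9075·(-3281) − 1045·(-28225) = -279950, so m = -509/440.
Then b = ((-28225) − 1045·(-509/440))/9075 = -72043/24200.
At x = 0: ẑ = (-509/440)·(0) + (-72043/24200)·(0) = 0.

ẑ = 0.000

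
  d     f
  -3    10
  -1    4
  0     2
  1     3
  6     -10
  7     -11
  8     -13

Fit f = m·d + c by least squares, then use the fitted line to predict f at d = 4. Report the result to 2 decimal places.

f̂ = -5.08

Entries of AᵀA: Σd·d = 160, Σd = 18, Σ1 = 7.
Moment sums: Σd·f = -272, Σf = -15.
AᵀA·[m, c]ᵀ = Aᵀf becomes [[160, 18]; [18, 7]]·[m, c]ᵀ = [-272, -15]ᵀ.
Determinant 160·7 − 18² = 796.
m = ((-272)·7 − 18·(-15))/796 = -817/398; c = (160·(-15) − 18·(-272))/796 = 624/199.
At d = 4: f̂ = (-817/398)·(4) + (624/199)·(1) = -1010/199.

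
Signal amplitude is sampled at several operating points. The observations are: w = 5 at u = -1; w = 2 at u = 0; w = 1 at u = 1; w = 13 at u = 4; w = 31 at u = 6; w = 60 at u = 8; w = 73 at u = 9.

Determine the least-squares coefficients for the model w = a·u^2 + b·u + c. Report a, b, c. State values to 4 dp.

a = 1.0571, b = -1.4655, c = 2.0297

AᵀA·[a, b, c]ᵀ = Aᵀw reads: 12211·a + 1521·b + 199·c = 11083;  1521·a + 199·b + 27·c = 1371;  199·a + 27·b + 7·c = 185.
(Σu^2·u^2 = 12211, Σu^2·u = 1521, Σu^2 = 199, Σu·u = 199, Σu = 27, Σ1 = 7, Σu^2·w = 11083, Σu·w = 1371, Σw = 185.)
Inverting the 3×3 Gram matrix, [a, b, c]ᵀ = [99917/94521, -46173/31507, 191845/94521]ᵀ.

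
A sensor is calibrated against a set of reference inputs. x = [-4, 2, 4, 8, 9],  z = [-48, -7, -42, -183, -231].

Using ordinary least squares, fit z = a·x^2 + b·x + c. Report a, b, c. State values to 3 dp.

a = -2.983, b = 0.763, c = 2.896

The normal equations are: 11185·a + 1249·b + 181·c = -31891;  1249·a + 181·b + 19·c = -3533;  181·a + 19·b + 5·c = -511.
(Σx^2·x^2 = 11185, Σx^2·x = 1249, Σx^2 = 181, Σx·x = 181, Σx = 19, Σ1 = 5, Σx^2·z = -31891, Σx·z = -3533, Σz = -511.)
Solving the 3×3 system (Gaussian elimination) gives a = -705194/236379, b = 180410/236379, c = 228177/78793.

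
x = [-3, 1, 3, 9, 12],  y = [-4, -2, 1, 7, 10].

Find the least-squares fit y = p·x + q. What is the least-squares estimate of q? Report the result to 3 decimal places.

Setting ∂/∂p … = 0 gives: 244·p + 22·q = 196;  22·p + 5·q = 12.
Eliminating q: 5·(row 1) − 22·(row 2) gives 736·p = 5·196 − 22·12 = 716, so p = 179/184.
Then q = (12 − 22·(179/184))/5 = -173/92.

q = -1.880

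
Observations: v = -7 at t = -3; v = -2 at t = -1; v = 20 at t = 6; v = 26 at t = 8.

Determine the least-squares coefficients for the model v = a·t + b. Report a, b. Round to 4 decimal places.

a = 3.0412, b = 1.6471

AᵀA·[a, b]ᵀ = Aᵀv reads: 110·a + 10·b = 351;  10·a + 4·b = 37.
(Σt·t = 110, Σt = 10, Σ1 = 4, Σt·v = 351, Σv = 37.)
Eliminating b: 4·(row 1) − 10·(row 2) gives 340·a = 4·351 − 10·37 = 1034, so a = 517/170.
Then b = (37 − 10·(517/170))/4 = 28/17.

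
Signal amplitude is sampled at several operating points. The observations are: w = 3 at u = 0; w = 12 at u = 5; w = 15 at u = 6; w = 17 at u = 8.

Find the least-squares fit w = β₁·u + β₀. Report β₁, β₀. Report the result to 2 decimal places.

XᵀX·[β₁, β₀]ᵀ = Xᵀw reads: 125·β₁ + 19·β₀ = 286;  19·β₁ + 4·β₀ = 47.
Eliminating β₀: 4·(row 1) − 19·(row 2) gives 139·β₁ = 4·286 − 19·47 = 251, so β₁ = 251/139.
Then β₀ = (47 − 19·(251/139))/4 = 441/139.

β₁ = 1.81, β₀ = 3.17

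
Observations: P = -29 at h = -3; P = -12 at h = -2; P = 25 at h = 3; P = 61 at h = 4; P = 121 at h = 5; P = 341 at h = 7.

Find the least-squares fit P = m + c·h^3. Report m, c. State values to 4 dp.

Forming XᵀX = [[6, 524]; [524, 138892]] and XᵀP = [507, 137546]ᵀ gives XᵀX·[m, c]ᵀ = XᵀP.
Determinant 6·138892 − 524² = 558776.
m = (507·138892 − 524·137546)/558776 = -413965/139694; c = (6·137546 − 524·507)/558776 = 69951/69847.

m = -2.9634, c = 1.0015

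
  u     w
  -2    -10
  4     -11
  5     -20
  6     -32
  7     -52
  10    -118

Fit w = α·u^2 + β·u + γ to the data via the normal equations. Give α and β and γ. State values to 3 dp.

α = -1.504, β = 3.026, γ = 2.005

The normal equations are: 14594·α + 1740·β + 230·γ = -16216;  1740·α + 230·β + 30·γ = -1860;  230·α + 30·β + 6·γ = -243.
(Σu^2·u^2 = 14594, Σu^2·u = 1740, Σu^2 = 230, Σu·u = 230, Σu = 30, Σ1 = 6, Σu^2·w = -16216, Σu·w = -1860, Σw = -243.)
Solving the 3×3 system (Gaussian elimination) gives α = -51459/34226, β = 103563/34226, γ = 68627/34226.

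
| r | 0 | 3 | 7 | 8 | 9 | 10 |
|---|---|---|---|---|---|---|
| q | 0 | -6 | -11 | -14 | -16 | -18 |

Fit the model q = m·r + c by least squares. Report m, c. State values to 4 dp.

m = -1.7394, c = -0.1069

From the data, Σr·r = 303, Σr = 37, Σ1 = 6.
For Xᵀq: Σr·q = -531, Σq = -65.
Δ = 303·6 − 37² = 449.
m = ((-531)·6 − 37·(-65))/449 = -781/449; c = (303·(-65) − 37·(-531))/449 = -48/449.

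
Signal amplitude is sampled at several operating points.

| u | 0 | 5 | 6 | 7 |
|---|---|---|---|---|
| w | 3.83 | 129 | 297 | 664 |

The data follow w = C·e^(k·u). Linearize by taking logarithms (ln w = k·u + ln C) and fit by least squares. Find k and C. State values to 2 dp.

With ln wᵢ as the transformed response and uᵢ as the regressor:
AᵀA = [[110.0000, 18.0000]; [18.0000, 4]], rhs = [103.9494, 18.3947]ᵀ  (here Σu = 18.0000, Σ(u)² = 110.0000, Σln w = 18.3947, Σu·ln w = 103.9494).
Slope k = (n·Σu·ln w − Σu·Σln w)/(n·Σ(u)² − (Σu)²) = (4·103.9494 − 18.0000·18.3947)/116.0000 = 0.73011; ln C = (Σln w − k·Σu)/n = 1.31316, so C = exp(1.31316) = 3.71790.

k = 0.73, C = 3.72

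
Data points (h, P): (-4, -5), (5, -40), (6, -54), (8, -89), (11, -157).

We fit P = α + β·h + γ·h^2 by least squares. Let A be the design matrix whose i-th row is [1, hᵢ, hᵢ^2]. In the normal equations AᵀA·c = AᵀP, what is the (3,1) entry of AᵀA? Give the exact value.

262

Row 3 ↔ basis h^2, column 1 ↔ basis 1, so (AᵀA)_{3,1} = Σᵢ h^2 = (16)·(1) + (25)·(1) + (36)·(1) + (64)·(1) + (121)·(1) = 262.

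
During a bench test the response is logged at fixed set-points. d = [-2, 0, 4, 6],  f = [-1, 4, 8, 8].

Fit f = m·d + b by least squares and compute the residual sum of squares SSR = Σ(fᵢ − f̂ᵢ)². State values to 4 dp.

Compute the Gram sums: Σd·d = 56, Σd = 8, Σ1 = 4.
Moment sums: Σd·f = 82, Σf = 19.
So XᵀX·[m, b]ᵀ = Xᵀf: [[56, 8]; [8, 4]]·[m, b]ᵀ = [82, 19]ᵀ.
det = 56·4 − 8² = 160.
m = (82·4 − 8·19)/160 = 11/10; b = (56·19 − 8·82)/160 = 51/20.
Residuals: -27/20, 29/20, 21/20, -23/20; SSR = 127/20.

SSR = 6.3500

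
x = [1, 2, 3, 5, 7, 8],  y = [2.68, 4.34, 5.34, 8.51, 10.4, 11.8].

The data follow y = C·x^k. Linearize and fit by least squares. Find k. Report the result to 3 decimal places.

k = 0.713

Let Y = ln y. Fitting Y = k·ln x + ln C by least squares:
Σln x = 7.4265, Σ(ln x)² = 12.3883, Σln y = 11.0801, Σln x·ln y = 15.9933.
Normal system: [[12.3883, 7.4265]; [7.4265, 6]]·[k, ln C]ᵀ = [15.9933, 11.0801]ᵀ.
Δ = 12.3883·6 − (7.4265)² = 19.1764; k = (15.9933·6 − 7.4265·11.0801)/19.1764 = 0.71302, ln C = (12.3883·11.0801 − 7.4265·15.9933)/19.1764 = 0.96414.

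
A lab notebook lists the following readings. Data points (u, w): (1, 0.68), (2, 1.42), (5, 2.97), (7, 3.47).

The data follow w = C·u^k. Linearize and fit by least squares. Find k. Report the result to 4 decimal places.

k = 0.8425

Taking logs, ln w = k·ln u + ln C, so regress ln w on ln u.
Σln u = 4.2485, Σ(ln u)² = 6.8573, Σln w = 2.2977, Σln u·ln w = 4.4160.
Equations: 6.8573·k + 4.2485·ln C = 4.4160;  4.2485·k + 4·ln C = 2.2977.
Δ = 6.8573·4 − (4.2485)² = 9.3795; k = (4.4160·4 − 4.2485·2.2977)/9.3795 = 0.84251, ln C = (6.8573·2.2977 − 4.2485·4.4160)/9.3795 = -0.32042.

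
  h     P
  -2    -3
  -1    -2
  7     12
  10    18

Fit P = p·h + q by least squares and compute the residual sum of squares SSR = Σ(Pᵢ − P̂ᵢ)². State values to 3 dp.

Normal-equation sums: Σh·h = 154, Σh = 14, Σ1 = 4.
Moment sums: Σh·P = 272, ΣP = 25.
Eliminating q: 4·(row 1) − 14·(row 2) gives 420·p = 4·272 − 14·25 = 738, so p = 123/70.
Then q = (25 − 14·(123/70))/4 = 1/10.
Residuals: 29/70, -12/35, -2/5, 23/70; SSR = 39/70.

SSR = 0.557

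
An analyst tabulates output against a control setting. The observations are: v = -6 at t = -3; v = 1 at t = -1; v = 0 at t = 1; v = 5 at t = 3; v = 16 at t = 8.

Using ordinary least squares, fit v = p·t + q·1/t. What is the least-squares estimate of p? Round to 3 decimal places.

p = 2.054

Compute the Gram sums: Σt·t = 84, Σt·1/t = 5, Σ1/t·1/t = 1289/576.
Right-hand side: Σt·v = 160, Σ1/t·v = 14/3.
AᵀA·[p, q]ᵀ = Aᵀv becomes [[84, 5]; [5, 1289/576]]·[p, q]ᵀ = [160, 14/3]ᵀ.
Δ = 84·(1289/576) − 5² = 7823/48.
p = (160·(1289/576) − 5·(14/3))/(7823/48) = 48200/23469; q = (84·(14/3) − 5·160)/(7823/48) = -19584/7823.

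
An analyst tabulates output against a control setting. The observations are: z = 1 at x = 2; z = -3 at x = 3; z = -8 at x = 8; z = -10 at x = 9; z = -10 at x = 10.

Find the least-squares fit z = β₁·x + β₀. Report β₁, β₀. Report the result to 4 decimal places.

Sums needed: Σx·x = 258, Σx = 32, Σ1 = 5.
Moment sums: Σx·z = -261, Σz = -30.
det = 258·5 − 32² = 266.
β₁ = ((-261)·5 − 32·(-30))/266 = -345/266; β₀ = (258·(-30) − 32·(-261))/266 = 306/133.

β₁ = -1.2970, β₀ = 2.3008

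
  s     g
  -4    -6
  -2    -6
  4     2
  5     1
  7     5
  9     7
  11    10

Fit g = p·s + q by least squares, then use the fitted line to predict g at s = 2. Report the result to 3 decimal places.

ĝ = -0.651

Normal-equation sums: Σs·s = 312, Σs = 30, Σ1 = 7.
And Σs·g = 257, Σg = 13.
MᵀM·[p, q]ᵀ = Mᵀg becomes [[312, 30]; [30, 7]]·[p, q]ᵀ = [257, 13]ᵀ.
det = 312·7 − 30² = 1284.
p = (257·7 − 30·13)/1284 = 1409/1284; q = (312·13 − 30·257)/1284 = -609/214.
At s = 2: ĝ = (1409/1284)·(2) + (-609/214)·(1) = -209/321.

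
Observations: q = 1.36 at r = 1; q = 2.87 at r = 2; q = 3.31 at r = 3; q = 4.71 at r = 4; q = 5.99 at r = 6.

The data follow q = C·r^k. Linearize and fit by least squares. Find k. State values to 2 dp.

With ln qᵢ as the transformed response and ln rᵢ as the regressor:
Σln r = 4.9698, Σ(ln r)² = 6.8196, Σln q = 5.8985, Σln r·ln q = 7.4015.
Normal system: [[6.8196, 4.9698]; [4.9698, 5]]·[k, ln C]ᵀ = [7.4015, 5.8985]ᵀ.
Solving (det = 9.3990): k = 0.81849, ln C = 0.36616.

k = 0.82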